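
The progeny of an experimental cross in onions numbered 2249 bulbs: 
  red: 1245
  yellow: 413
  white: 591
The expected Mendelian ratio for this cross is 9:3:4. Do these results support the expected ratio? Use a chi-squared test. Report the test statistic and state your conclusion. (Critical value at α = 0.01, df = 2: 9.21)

1.967; consistent

Total ratio parts = 16. Expected numbers out of 2249:
  red: 2249 × 9/16 = 1265.0625
  yellow: 2249 × 3/16 = 421.6875
  white: 2249 × 4/16 = 562.25
χ² = Σ (O − E)² / E
  red: (1245 − 1265.0625)² / 1265.0625 = 0.3182
  yellow: (413 − 421.6875)² / 421.6875 = 0.1790
  white: (591 − 562.25)² / 562.25 = 1.4701
χ² = 0.3182 + 0.1790 + 1.4701 = 1.9673 ≈ 1.967
Degrees of freedom = 3 − 1 = 2; critical value at α = 0.01 is 9.21.
Since 1.967 < 9.21, we fail to reject the null hypothesis — the data are consistent with the 9:3:4 ratio.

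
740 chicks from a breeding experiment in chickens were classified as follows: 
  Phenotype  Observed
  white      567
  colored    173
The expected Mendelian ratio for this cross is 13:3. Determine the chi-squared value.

Expected counts for N = 740 under a 13:3 ratio (total parts = 16):
  white: 740 × 13/16 = 601.25
  colored: 740 × 3/16 = 138.75
χ² = Σ (O − E)² / E
  white: (567 − 601.25)² / 601.25 = 1.9510
  colored: (173 − 138.75)² / 138.75 = 8.4545
χ² = 1.9510 + 8.4545 = 10.4055 ≈ 10.406

10.406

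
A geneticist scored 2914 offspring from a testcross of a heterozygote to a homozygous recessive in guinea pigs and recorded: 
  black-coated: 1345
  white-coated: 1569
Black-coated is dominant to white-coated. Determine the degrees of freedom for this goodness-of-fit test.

1

A testcross of a heterozygote (Aa × aa) gives a 1:1 phenotypic ratio.
A goodness-of-fit test with 2 phenotype classes has df = 2 − 1 = 1.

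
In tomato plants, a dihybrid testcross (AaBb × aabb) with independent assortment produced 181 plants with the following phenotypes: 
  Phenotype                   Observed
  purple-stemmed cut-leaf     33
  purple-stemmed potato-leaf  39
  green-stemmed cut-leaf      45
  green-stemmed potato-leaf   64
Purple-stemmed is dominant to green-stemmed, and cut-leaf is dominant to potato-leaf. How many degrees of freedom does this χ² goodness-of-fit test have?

A dihybrid testcross with independent assortment gives a 1:1:1:1 ratio.
A goodness-of-fit test with 4 phenotype classes has df = 4 − 1 = 3.

3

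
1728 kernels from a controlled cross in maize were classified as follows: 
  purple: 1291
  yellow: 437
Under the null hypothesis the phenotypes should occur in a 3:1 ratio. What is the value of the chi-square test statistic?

Under the 3:1 hypothesis (Σ ratio = 4, N = 1728):
  purple: 1728 × 3/4 = 1296
  yellow: 1728 × 1/4 = 432
χ² = Σ (O − E)² / E
  purple: (1291 − 1296)² / 1296 = 0.0193
  yellow: (437 − 432)² / 432 = 0.0579
χ² = 0.0193 + 0.0579 = 0.0772 ≈ 0.077

0.077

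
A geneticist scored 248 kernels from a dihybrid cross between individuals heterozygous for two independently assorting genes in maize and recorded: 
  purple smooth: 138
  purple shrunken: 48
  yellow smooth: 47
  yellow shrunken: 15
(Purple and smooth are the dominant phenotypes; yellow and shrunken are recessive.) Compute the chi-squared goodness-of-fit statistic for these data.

A dihybrid F₂ with independent assortment and complete dominance at both loci gives a 9:3:3:1 phenotypic ratio.
Under the 9:3:3:1 hypothesis (Σ ratio = 16, N = 248):
  purple smooth: 248 × 9/16 = 139.5
  purple shrunken: 248 × 3/16 = 46.5
  yellow smooth: 248 × 3/16 = 46.5
  yellow shrunken: 248 × 1/16 = 15.5
χ² = Σ (O − E)² / E
  purple smooth: (138 − 139.5)² / 139.5 = 0.0161
  purple shrunken: (48 − 46.5)² / 46.5 = 0.0484
  yellow smooth: (47 − 46.5)² / 46.5 = 0.0054
  yellow shrunken: (15 − 15.5)² / 15.5 = 0.0161
χ² = 0.0161 + 0.0484 + 0.0054 + 0.0161 = 0.086

0.086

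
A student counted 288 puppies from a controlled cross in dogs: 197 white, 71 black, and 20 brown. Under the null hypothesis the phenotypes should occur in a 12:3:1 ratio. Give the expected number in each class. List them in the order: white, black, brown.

216, 54, 18

Under the 12:3:1 hypothesis (Σ ratio = 16, N = 288):
  white: 288 × 12/16 = 216
  black: 288 × 3/16 = 54
  brown: 288 × 1/16 = 18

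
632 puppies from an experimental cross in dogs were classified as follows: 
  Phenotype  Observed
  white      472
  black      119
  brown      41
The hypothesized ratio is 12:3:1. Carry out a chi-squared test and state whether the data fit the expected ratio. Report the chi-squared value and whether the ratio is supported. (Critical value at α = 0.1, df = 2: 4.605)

Under the 12:3:1 hypothesis (Σ ratio = 16, N = 632):
  white: 632 × 12/16 = 474
  black: 632 × 3/16 = 118.5
  brown: 632 × 1/16 = 39.5
χ² = Σ (O − E)² / E
  white: (472 − 474)² / 474 = 0.0084
  black: (119 − 118.5)² / 118.5 = 0.0021
  brown: (41 − 39.5)² / 39.5 = 0.0570
χ² = 0.0084 + 0.0021 + 0.0570 = 0.0675 ≈ 0.068
Degrees of freedom = 3 − 1 = 2; critical value at α = 0.1 is 4.605.
Since 0.068 < 4.605, we fail to reject the null hypothesis — the data are consistent with the 12:3:1 ratio.

0.068; consistent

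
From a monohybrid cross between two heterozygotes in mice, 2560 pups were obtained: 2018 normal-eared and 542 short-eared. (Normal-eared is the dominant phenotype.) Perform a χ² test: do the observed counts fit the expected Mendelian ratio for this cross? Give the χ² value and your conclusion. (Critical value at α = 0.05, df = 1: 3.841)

For a monohybrid cross between heterozygotes with complete dominance, the expected phenotypic ratio is 3:1.
The 3:1 ratio has 4 parts, so with N = 2560 the expected counts are:
  normal-eared: 2560 × 3/4 = 1920
  short-eared: 2560 × 1/4 = 640
χ² = Σ (O − E)² / E
  normal-eared: (2018 − 1920)² / 1920 = 5.0021
  short-eared: (542 − 640)² / 640 = 15.0062
χ² = 5.0021 + 15.0062 = 20.0083 ≈ 20.008
Degrees of freedom = 2 − 1 = 1; critical value at α = 0.05 is 3.841.
Since 20.008 > 3.841, we reject the null hypothesis — the data do not fit the 3:1 ratio.

20.008; not consistent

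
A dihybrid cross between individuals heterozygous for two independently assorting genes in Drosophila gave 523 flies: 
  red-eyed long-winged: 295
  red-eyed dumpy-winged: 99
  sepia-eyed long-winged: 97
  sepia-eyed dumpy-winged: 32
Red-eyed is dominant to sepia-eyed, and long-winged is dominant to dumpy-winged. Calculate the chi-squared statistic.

A dihybrid F₂ with independent assortment and complete dominance at both loci gives a 9:3:3:1 phenotypic ratio.
Under the 9:3:3:1 hypothesis (Σ ratio = 16, N = 523):
  red-eyed long-winged: 523 × 9/16 = 294.1875
  red-eyed dumpy-winged: 523 × 3/16 = 98.0625
  sepia-eyed long-winged: 523 × 3/16 = 98.0625
  sepia-eyed dumpy-winged: 523 × 1/16 = 32.6875
χ² = Σ (O − E)² / E
  red-eyed long-winged: (295 − 294.1875)² / 294.1875 = 0.0022
  red-eyed dumpy-winged: (99 − 98.0625)² / 98.0625 = 0.0090
  sepia-eyed long-winged: (97 − 98.0625)² / 98.0625 = 0.0115
  sepia-eyed dumpy-winged: (32 − 32.6875)² / 32.6875 = 0.0145
χ² = 0.0022 + 0.0090 + 0.0115 + 0.0145 = 0.0372 ≈ 0.037

0.037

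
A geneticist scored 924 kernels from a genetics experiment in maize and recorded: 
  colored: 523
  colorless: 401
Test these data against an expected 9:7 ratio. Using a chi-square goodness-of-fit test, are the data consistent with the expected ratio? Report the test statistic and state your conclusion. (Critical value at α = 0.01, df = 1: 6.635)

0.046; consistent

Expected counts for N = 924 under a 9:7 ratio (total parts = 16):
  colored: 924 × 9/16 = 519.75
  colorless: 924 × 7/16 = 404.25
χ² = Σ (O − E)² / E
  colored: (523 − 519.75)² / 519.75 = 0.0203
  colorless: (401 − 404.25)² / 404.25 = 0.0261
χ² = 0.0203 + 0.0261 = 0.0464 ≈ 0.046
Degrees of freedom = 2 − 1 = 1; critical value at α = 0.01 is 6.635.
Since 0.046 < 6.635, we fail to reject the null hypothesis — the data are consistent with the 9:7 ratio.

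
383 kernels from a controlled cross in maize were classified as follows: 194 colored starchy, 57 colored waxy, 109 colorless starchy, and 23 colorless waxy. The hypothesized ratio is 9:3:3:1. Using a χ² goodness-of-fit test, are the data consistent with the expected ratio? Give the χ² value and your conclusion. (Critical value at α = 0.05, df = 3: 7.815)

24.482; not consistent

Under the 9:3:3:1 hypothesis (Σ ratio = 16, N = 383):
  colored starchy: 383 × 9/16 = 215.4375
  colored waxy: 383 × 3/16 = 71.8125
  colorless starchy: 383 × 3/16 = 71.8125
  colorless waxy: 383 × 1/16 = 23.9375
χ² = Σ (O − E)² / E
  colored starchy: (194 − 215.4375)² / 215.4375 = 2.1332
  colored waxy: (57 − 71.8125)² / 71.8125 = 3.0553
  colorless starchy: (109 − 71.8125)² / 71.8125 = 19.2572
  colorless waxy: (23 − 23.9375)² / 23.9375 = 0.0367
χ² = 2.1332 + 3.0553 + 19.2572 + 0.0367 = 24.4824 ≈ 24.482
Degrees of freedom = 4 − 1 = 3; critical value at α = 0.05 is 7.815.
Since 24.482 > 7.815, we reject the null hypothesis — the data do not fit the 9:3:3:1 ratio.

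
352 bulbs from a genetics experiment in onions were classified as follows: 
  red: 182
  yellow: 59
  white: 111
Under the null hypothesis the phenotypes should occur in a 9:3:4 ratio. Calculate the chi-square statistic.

8.047

Total ratio parts = 16. Expected numbers out of 352:
  red: 352 × 9/16 = 198
  yellow: 352 × 3/16 = 66
  white: 352 × 4/16 = 88
χ² = Σ (O − E)² / E
  red: (182 − 198)² / 198 = 1.2929
  yellow: (59 − 66)² / 66 = 0.7424
  white: (111 − 88)² / 88 = 6.0114
χ² = 1.2929 + 0.7424 + 6.0114 = 8.0467 ≈ 8.047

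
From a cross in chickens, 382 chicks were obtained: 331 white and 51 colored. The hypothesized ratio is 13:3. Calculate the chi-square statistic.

7.310

The 13:3 ratio has 16 parts, so with N = 382 the expected counts are:
  white: 382 × 13/16 = 310.375
  colored: 382 × 3/16 = 71.625
χ² = Σ (O − E)² / E
  white: (331 − 310.375)² / 310.375 = 1.3706
  colored: (51 − 71.625)² / 71.625 = 5.9391
χ² = 1.3706 + 5.9391 = 7.3097 ≈ 7.310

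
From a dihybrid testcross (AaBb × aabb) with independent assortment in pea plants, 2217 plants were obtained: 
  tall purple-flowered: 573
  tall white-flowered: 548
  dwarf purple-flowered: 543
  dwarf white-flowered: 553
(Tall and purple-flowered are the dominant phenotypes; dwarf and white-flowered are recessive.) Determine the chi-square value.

0.936

A dihybrid testcross with independent assortment gives a 1:1:1:1 ratio.
Expected counts for N = 2217 under a 1:1:1:1 ratio (total parts = 4):
  tall purple-flowered: 2217 × 1/4 = 554.25
  tall white-flowered: 2217 × 1/4 = 554.25
  dwarf purple-flowered: 2217 × 1/4 = 554.25
  dwarf white-flowered: 2217 × 1/4 = 554.25
χ² = Σ (O − E)² / E
  tall purple-flowered: (573 − 554.25)² / 554.25 = 0.6343
  tall white-flowered: (548 − 554.25)² / 554.25 = 0.0705
  dwarf purple-flowered: (543 − 554.25)² / 554.25 = 0.2283
  dwarf white-flowered: (553 − 554.25)² / 554.25 = 0.0028
χ² = 0.6343 + 0.0705 + 0.2283 + 0.0028 = 0.9359 ≈ 0.936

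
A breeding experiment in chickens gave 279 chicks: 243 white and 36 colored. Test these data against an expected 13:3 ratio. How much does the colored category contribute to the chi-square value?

Total ratio parts = 16. Expected numbers out of 279:
  white: 279 × 13/16 = 226.6875
  colored: 279 × 3/16 = 52.3125
Contribution of colored: (36 − 52.3125)² / 52.3125 = 5.0867

5.087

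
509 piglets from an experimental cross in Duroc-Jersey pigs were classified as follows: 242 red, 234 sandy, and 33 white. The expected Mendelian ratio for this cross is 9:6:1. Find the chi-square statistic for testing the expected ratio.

16.646

Under the 9:6:1 hypothesis (Σ ratio = 16, N = 509):
  red: 509 × 9/16 = 286.3125
  sandy: 509 × 6/16 = 190.875
  white: 509 × 1/16 = 31.8125
χ² = Σ (O − E)² / E
  red: (242 − 286.3125)² / 286.3125 = 6.8582
  sandy: (234 − 190.875)² / 190.875 = 9.7434
  white: (33 − 31.8125)² / 31.8125 = 0.0443
χ² = 6.8582 + 9.7434 + 0.0443 = 16.6459 ≈ 16.646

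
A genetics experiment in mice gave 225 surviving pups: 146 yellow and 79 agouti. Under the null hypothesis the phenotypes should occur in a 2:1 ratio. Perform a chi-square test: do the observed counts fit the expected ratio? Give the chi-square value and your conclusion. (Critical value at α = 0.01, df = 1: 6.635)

Expected counts for N = 225 under a 2:1 ratio (total parts = 3):
  yellow: 225 × 2/3 = 150
  agouti: 225 × 1/3 = 75
χ² = Σ (O − E)² / E
  yellow: (146 − 150)² / 150 = 0.1067
  agouti: (79 − 75)² / 75 = 0.2133
χ² = 0.1067 + 0.2133 = 0.320
Degrees of freedom = 2 − 1 = 1; critical value at α = 0.01 is 6.635.
Since 0.320 < 6.635, we fail to reject the null hypothesis — the data are consistent with the 2:1 ratio.

0.320; consistent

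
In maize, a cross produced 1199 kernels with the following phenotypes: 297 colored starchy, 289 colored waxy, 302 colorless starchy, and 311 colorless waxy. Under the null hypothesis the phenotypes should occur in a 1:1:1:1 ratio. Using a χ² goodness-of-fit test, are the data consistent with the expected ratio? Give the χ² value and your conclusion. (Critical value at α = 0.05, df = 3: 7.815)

0.850; consistent

The 1:1:1:1 ratio has 4 parts, so with N = 1199 the expected counts are:
  colored starchy: 1199 × 1/4 = 299.75
  colored waxy: 1199 × 1/4 = 299.75
  colorless starchy: 1199 × 1/4 = 299.75
  colorless waxy: 1199 × 1/4 = 299.75
χ² = Σ (O − E)² / E
  colored starchy: (297 − 299.75)² / 299.75 = 0.0252
  colored waxy: (289 − 299.75)² / 299.75 = 0.3855
  colorless starchy: (302 − 299.75)² / 299.75 = 0.0169
  colorless waxy: (311 − 299.75)² / 299.75 = 0.4222
χ² = 0.0252 + 0.3855 + 0.0169 + 0.4222 = 0.8498 ≈ 0.850
Degrees of freedom = 4 − 1 = 3; critical value at α = 0.05 is 7.815.
Since 0.850 < 7.815, we fail to reject the null hypothesis — the data are consistent with the 1:1:1:1 ratio.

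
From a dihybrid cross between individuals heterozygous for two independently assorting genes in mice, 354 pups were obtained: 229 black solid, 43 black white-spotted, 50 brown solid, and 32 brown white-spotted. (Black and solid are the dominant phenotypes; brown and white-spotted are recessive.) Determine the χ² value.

21.161

A dihybrid F₂ with independent assortment and complete dominance at both loci gives a 9:3:3:1 phenotypic ratio.
Expected counts for N = 354 under a 9:3:3:1 ratio (total parts = 16):
  black solid: 354 × 9/16 = 199.125
  black white-spotted: 354 × 3/16 = 66.375
  brown solid: 354 × 3/16 = 66.375
  brown white-spotted: 354 × 1/16 = 22.125
χ² = Σ (O − E)² / E
  black solid: (229 − 199.125)² / 199.125 = 4.4822
  black white-spotted: (43 − 66.375)² / 66.375 = 8.2319
  brown solid: (50 − 66.375)² / 66.375 = 4.0398
  brown white-spotted: (32 − 22.125)² / 22.125 = 4.4075
χ² = 4.4822 + 8.2319 + 4.0398 + 4.4075 = 21.1614 ≈ 21.161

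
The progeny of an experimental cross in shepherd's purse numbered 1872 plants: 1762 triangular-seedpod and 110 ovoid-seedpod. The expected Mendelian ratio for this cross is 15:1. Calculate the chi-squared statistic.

0.447

Under the 15:1 hypothesis (Σ ratio = 16, N = 1872):
  triangular-seedpod: 1872 × 15/16 = 1755
  ovoid-seedpod: 1872 × 1/16 = 117
χ² = Σ (O − E)² / E
  triangular-seedpod: (1762 − 1755)² / 1755 = 0.0279
  ovoid-seedpod: (110 − 117)² / 117 = 0.4188
χ² = 0.0279 + 0.4188 = 0.4467 ≈ 0.447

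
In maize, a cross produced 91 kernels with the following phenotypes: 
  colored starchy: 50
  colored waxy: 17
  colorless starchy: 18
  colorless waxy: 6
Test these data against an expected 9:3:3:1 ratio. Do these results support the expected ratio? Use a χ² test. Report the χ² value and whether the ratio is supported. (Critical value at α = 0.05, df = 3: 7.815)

Under the 9:3:3:1 hypothesis (Σ ratio = 16, N = 91):
  colored starchy: 91 × 9/16 = 51.1875
  colored waxy: 91 × 3/16 = 17.0625
  colorless starchy: 91 × 3/16 = 17.0625
  colorless waxy: 91 × 1/16 = 5.6875
χ² = Σ (O − E)² / E
  colored starchy: (50 − 51.1875)² / 51.1875 = 0.0275
  colored waxy: (17 − 17.0625)² / 17.0625 = 0.0002
  colorless starchy: (18 − 17.0625)² / 17.0625 = 0.0515
  colorless waxy: (6 − 5.6875)² / 5.6875 = 0.0172
χ² = 0.0275 + 0.0002 + 0.0515 + 0.0172 = 0.0964 ≈ 0.096
Degrees of freedom = 4 − 1 = 3; critical value at α = 0.05 is 7.815.
Since 0.096 < 7.815, we fail to reject the null hypothesis — the data are consistent with the 9:3:3:1 ratio.

0.096; consistent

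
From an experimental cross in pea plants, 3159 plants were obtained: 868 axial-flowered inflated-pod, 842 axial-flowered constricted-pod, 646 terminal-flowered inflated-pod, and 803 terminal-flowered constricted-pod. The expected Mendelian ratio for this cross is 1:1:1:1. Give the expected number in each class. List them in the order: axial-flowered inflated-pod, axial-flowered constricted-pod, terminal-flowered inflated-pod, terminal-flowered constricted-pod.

The 1:1:1:1 ratio has 4 parts, so with N = 3159 the expected counts are:
  axial-flowered inflated-pod: 3159 × 1/4 = 789.75
  axial-flowered constricted-pod: 3159 × 1/4 = 789.75
  terminal-flowered inflated-pod: 3159 × 1/4 = 789.75
  terminal-flowered constricted-pod: 3159 × 1/4 = 789.75

789.75, 789.75, 789.75, 789.75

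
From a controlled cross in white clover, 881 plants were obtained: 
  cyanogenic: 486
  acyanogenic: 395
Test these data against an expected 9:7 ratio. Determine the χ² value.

0.422

Expected counts for N = 881 under a 9:7 ratio (total parts = 16):
  cyanogenic: 881 × 9/16 = 495.5625
  acyanogenic: 881 × 7/16 = 385.4375
χ² = Σ (O − E)² / E
  cyanogenic: (486 − 495.5625)² / 495.5625 = 0.1845
  acyanogenic: (395 − 385.4375)² / 385.4375 = 0.2372
χ² = 0.1845 + 0.2372 = 0.4217 ≈ 0.422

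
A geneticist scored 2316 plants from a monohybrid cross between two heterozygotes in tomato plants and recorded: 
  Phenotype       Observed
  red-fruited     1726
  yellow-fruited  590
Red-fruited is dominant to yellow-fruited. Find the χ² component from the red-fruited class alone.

For a monohybrid cross between heterozygotes with complete dominance, the expected phenotypic ratio is 3:1.
Total ratio parts = 4. Expected numbers out of 2316:
  red-fruited: 2316 × 3/4 = 1737
  yellow-fruited: 2316 × 1/4 = 579
Contribution of red-fruited: (1726 − 1737)² / 1737 = 0.0697

0.070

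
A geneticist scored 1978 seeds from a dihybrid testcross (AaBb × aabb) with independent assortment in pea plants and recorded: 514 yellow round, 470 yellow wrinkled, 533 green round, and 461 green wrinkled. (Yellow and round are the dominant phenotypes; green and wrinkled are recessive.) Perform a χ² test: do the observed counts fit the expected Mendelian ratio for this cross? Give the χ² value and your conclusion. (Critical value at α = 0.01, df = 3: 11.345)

7.250; consistent

A dihybrid testcross with independent assortment gives a 1:1:1:1 ratio.
The 1:1:1:1 ratio has 4 parts, so with N = 1978 the expected counts are:
  yellow round: 1978 × 1/4 = 494.5
  yellow wrinkled: 1978 × 1/4 = 494.5
  green round: 1978 × 1/4 = 494.5
  green wrinkled: 1978 × 1/4 = 494.5
χ² = Σ (O − E)² / E
  yellow round: (514 − 494.5)² / 494.5 = 0.7690
  yellow wrinkled: (470 − 494.5)² / 494.5 = 1.2139
  green round: (533 − 494.5)² / 494.5 = 2.9975
  green wrinkled: (461 − 494.5)² / 494.5 = 2.2695
χ² = 0.7690 + 1.2139 + 2.9975 + 2.2695 = 7.2499 ≈ 7.250
Degrees of freedom = 4 − 1 = 3; critical value at α = 0.01 is 11.345.
Since 7.250 < 11.345, we fail to reject the null hypothesis — the data are consistent with the 1:1:1:1 ratio.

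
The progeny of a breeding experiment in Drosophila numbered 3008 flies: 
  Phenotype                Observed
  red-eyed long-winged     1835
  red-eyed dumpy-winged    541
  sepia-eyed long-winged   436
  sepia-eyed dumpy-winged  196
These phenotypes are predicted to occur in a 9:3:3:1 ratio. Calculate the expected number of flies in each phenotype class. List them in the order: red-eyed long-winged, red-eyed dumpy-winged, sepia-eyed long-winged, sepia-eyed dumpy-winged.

1692, 564, 564, 188

Expected counts for N = 3008 under a 9:3:3:1 ratio (total parts = 16):
  red-eyed long-winged: 3008 × 9/16 = 1692
  red-eyed dumpy-winged: 3008 × 3/16 = 564
  sepia-eyed long-winged: 3008 × 3/16 = 564
  sepia-eyed dumpy-winged: 3008 × 1/16 = 188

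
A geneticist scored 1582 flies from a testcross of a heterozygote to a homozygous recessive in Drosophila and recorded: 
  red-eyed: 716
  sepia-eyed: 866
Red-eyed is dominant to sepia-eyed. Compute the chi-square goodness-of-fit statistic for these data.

14.223

A testcross of a heterozygote (Aa × aa) gives a 1:1 phenotypic ratio.
Under the 1:1 hypothesis (Σ ratio = 2, N = 1582):
  red-eyed: 1582 × 1/2 = 791
  sepia-eyed: 1582 × 1/2 = 791
χ² = Σ (O − E)² / E
  red-eyed: (716 − 791)² / 791 = 7.1113
  sepia-eyed: (866 − 791)² / 791 = 7.1113
χ² = 7.1113 + 7.1113 = 14.2226 ≈ 14.223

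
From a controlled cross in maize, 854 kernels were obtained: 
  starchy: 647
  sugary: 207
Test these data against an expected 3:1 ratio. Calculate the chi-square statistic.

0.264

Expected counts for N = 854 under a 3:1 ratio (total parts = 4):
  starchy: 854 × 3/4 = 640.5
  sugary: 854 × 1/4 = 213.5
χ² = Σ (O − E)² / E
  starchy: (647 − 640.5)² / 640.5 = 0.0660
  sugary: (207 − 213.5)² / 213.5 = 0.1979
χ² = 0.0660 + 0.1979 = 0.2639 ≈ 0.264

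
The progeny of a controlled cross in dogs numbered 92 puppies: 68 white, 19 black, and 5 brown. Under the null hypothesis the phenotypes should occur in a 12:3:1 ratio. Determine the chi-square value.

0.290

Expected counts for N = 92 under a 12:3:1 ratio (total parts = 16):
  white: 92 × 12/16 = 69
  black: 92 × 3/16 = 17.25
  brown: 92 × 1/16 = 5.75
χ² = Σ (O − E)² / E
  white: (68 − 69)² / 69 = 0.0145
  black: (19 − 17.25)² / 17.25 = 0.1775
  brown: (5 − 5.75)² / 5.75 = 0.0978
χ² = 0.0145 + 0.1775 + 0.0978 = 0.2898 ≈ 0.290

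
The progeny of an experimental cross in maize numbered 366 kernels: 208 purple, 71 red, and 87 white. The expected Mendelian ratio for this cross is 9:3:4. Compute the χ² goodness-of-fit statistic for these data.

The 9:3:4 ratio has 16 parts, so with N = 366 the expected counts are:
  purple: 366 × 9/16 = 205.875
  red: 366 × 3/16 = 68.625
  white: 366 × 4/16 = 91.5
χ² = Σ (O − E)² / E
  purple: (208 − 205.875)² / 205.875 = 0.0219
  red: (71 − 68.625)² / 68.625 = 0.0822
  white: (87 − 91.5)² / 91.5 = 0.2213
χ² = 0.0219 + 0.0822 + 0.2213 = 0.3254 ≈ 0.325

0.325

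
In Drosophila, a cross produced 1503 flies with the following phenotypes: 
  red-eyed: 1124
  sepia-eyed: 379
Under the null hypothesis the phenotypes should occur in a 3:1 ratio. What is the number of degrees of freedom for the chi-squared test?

1

A goodness-of-fit test with 2 phenotype classes has df = 2 − 1 = 1.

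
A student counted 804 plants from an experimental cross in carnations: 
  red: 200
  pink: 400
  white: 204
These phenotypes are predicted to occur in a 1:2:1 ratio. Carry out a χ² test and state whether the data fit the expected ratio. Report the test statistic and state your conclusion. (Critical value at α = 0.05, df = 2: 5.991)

Under the 1:2:1 hypothesis (Σ ratio = 4, N = 804):
  red: 804 × 1/4 = 201
  pink: 804 × 2/4 = 402
  white: 804 × 1/4 = 201
χ² = Σ (O − E)² / E
  red: (200 − 201)² / 201 = 0.0050
  pink: (400 − 402)² / 402 = 0.0100
  white: (204 − 201)² / 201 = 0.0448
χ² = 0.0050 + 0.0100 + 0.0448 = 0.0598 ≈ 0.060
Degrees of freedom = 3 − 1 = 2; critical value at α = 0.05 is 5.991.
Since 0.060 < 5.991, we fail to reject the null hypothesis — the data are consistent with the 1:2:1 ratio.

0.060; consistent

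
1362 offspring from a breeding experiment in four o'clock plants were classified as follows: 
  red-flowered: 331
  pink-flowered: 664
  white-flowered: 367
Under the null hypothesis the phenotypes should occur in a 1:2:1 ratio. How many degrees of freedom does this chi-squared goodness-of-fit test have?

A goodness-of-fit test with 3 phenotype classes has df = 3 − 1 = 2.

2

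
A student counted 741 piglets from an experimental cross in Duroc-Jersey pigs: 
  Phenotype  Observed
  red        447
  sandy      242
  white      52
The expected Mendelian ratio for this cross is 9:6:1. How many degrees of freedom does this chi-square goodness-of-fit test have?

A goodness-of-fit test with 3 phenotype classes has df = 3 − 1 = 2.

2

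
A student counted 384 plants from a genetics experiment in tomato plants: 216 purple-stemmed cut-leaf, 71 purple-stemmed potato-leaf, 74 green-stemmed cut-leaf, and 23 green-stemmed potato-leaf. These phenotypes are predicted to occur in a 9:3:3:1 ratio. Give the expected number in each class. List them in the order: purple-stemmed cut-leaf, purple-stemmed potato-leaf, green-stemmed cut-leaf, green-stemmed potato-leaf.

Expected counts for N = 384 under a 9:3:3:1 ratio (total parts = 16):
  purple-stemmed cut-leaf: 384 × 9/16 = 216
  purple-stemmed potato-leaf: 384 × 3/16 = 72
  green-stemmed cut-leaf: 384 × 3/16 = 72
  green-stemmed potato-leaf: 384 × 1/16 = 24

216, 72, 72, 24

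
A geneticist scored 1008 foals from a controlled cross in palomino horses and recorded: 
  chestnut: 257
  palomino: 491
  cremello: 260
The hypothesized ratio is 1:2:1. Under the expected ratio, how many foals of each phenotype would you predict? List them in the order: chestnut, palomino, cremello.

252, 504, 252

The 1:2:1 ratio has 4 parts, so with N = 1008 the expected counts are:
  chestnut: 1008 × 1/4 = 252
  palomino: 1008 × 2/4 = 504
  cremello: 1008 × 1/4 = 252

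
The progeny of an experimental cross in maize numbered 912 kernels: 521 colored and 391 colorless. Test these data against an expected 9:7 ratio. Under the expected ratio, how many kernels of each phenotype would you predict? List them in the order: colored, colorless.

Total ratio parts = 16. Expected numbers out of 912:
  colored: 912 × 9/16 = 513
  colorless: 912 × 7/16 = 399

513, 399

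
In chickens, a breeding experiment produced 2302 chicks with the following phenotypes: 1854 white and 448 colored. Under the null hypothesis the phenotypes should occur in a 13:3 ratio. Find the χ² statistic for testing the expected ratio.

The 13:3 ratio has 16 parts, so with N = 2302 the expected counts are:
  white: 2302 × 13/16 = 1870.375
  colored: 2302 × 3/16 = 431.625
χ² = Σ (O − E)² / E
  white: (1854 − 1870.375)² / 1870.375 = 0.1434
  colored: (448 − 431.625)² / 431.625 = 0.6212
χ² = 0.1434 + 0.6212 = 0.7646 ≈ 0.765

0.765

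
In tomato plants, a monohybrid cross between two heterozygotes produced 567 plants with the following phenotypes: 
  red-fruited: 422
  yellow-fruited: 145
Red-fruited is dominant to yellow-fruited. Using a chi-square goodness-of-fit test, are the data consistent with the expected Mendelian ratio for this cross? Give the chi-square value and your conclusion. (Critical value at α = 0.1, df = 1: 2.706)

0.099; consistent

For a monohybrid cross between heterozygotes with complete dominance, the expected phenotypic ratio is 3:1.
Expected counts for N = 567 under a 3:1 ratio (total parts = 4):
  red-fruited: 567 × 3/4 = 425.25
  yellow-fruited: 567 × 1/4 = 141.75
χ² = Σ (O − E)² / E
  red-fruited: (422 − 425.25)² / 425.25 = 0.0248
  yellow-fruited: (145 − 141.75)² / 141.75 = 0.0745
χ² = 0.0248 + 0.0745 = 0.0993 ≈ 0.099
Degrees of freedom = 2 − 1 = 1; critical value at α = 0.1 is 2.706.
Since 0.099 < 2.706, we fail to reject the null hypothesis — the data are consistent with the 3:1 ratio.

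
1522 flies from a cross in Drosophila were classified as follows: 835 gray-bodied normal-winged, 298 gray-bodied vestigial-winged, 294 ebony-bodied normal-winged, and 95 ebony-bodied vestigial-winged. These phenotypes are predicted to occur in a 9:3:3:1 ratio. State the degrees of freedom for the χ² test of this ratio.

3

A goodness-of-fit test with 4 phenotype classes has df = 4 − 1 = 3.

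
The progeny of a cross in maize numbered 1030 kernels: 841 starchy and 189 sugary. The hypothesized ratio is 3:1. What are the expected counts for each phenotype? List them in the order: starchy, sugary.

Total ratio parts = 4. Expected numbers out of 1030:
  starchy: 1030 × 3/4 = 772.5
  sugary: 1030 × 1/4 = 257.5

772.5, 257.5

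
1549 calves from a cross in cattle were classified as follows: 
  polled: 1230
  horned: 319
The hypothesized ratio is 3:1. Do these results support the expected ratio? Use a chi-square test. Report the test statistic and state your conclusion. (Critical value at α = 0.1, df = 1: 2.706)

16.038; not consistent

Under the 3:1 hypothesis (Σ ratio = 4, N = 1549):
  polled: 1549 × 3/4 = 1161.75
  horned: 1549 × 1/4 = 387.25
χ² = Σ (O − E)² / E
  polled: (1230 − 1161.75)² / 1161.75 = 4.0095
  horned: (319 − 387.25)² / 387.25 = 12.0286
χ² = 4.0095 + 12.0286 = 16.0381 ≈ 16.038
Degrees of freedom = 2 − 1 = 1; critical value at α = 0.1 is 2.706.
Since 16.038 > 2.706, we reject the null hypothesis — the data do not fit the 3:1 ratio.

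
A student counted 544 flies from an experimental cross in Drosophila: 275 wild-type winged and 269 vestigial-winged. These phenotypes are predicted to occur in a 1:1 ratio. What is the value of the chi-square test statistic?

0.066

Under the 1:1 hypothesis (Σ ratio = 2, N = 544):
  wild-type winged: 544 × 1/2 = 272
  vestigial-winged: 544 × 1/2 = 272
χ² = Σ (O − E)² / E
  wild-type winged: (275 − 272)² / 272 = 0.0331
  vestigial-winged: (269 − 272)² / 272 = 0.0331
χ² = 0.0331 + 0.0331 = 0.0662 ≈ 0.066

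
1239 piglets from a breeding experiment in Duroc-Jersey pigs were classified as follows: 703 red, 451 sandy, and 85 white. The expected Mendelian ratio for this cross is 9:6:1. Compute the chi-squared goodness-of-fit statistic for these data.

1.191

Expected counts for N = 1239 under a 9:6:1 ratio (total parts = 16):
  red: 1239 × 9/16 = 696.9375
  sandy: 1239 × 6/16 = 464.625
  white: 1239 × 1/16 = 77.4375
χ² = Σ (O − E)² / E
  red: (703 − 696.9375)² / 696.9375 = 0.0527
  sandy: (451 − 464.625)² / 464.625 = 0.3995
  white: (85 − 77.4375)² / 77.4375 = 0.7385
χ² = 0.0527 + 0.3995 + 0.7385 = 1.1907 ≈ 1.191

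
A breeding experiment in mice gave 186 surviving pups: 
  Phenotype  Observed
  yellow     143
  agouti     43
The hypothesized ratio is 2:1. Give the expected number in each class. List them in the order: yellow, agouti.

124, 62

The 2:1 ratio has 3 parts, so with N = 186 the expected counts are:
  yellow: 186 × 2/3 = 124
  agouti: 186 × 1/3 = 62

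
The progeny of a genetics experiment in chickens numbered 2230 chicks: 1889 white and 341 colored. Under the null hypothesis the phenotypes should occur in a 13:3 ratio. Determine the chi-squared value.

17.509

Under the 13:3 hypothesis (Σ ratio = 16, N = 2230):
  white: 2230 × 13/16 = 1811.875
  colored: 2230 × 3/16 = 418.125
χ² = Σ (O − E)² / E
  white: (1889 − 1811.875)² / 1811.875 = 3.2829
  colored: (341 − 418.125)² / 418.125 = 14.2260
χ² = 3.2829 + 14.2260 = 17.5089 ≈ 17.509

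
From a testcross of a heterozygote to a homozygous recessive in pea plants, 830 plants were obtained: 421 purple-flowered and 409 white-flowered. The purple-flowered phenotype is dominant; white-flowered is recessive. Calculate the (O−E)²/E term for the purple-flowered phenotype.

0.087

A testcross of a heterozygote (Aa × aa) gives a 1:1 phenotypic ratio.
Total ratio parts = 2. Expected numbers out of 830:
  purple-flowered: 830 × 1/2 = 415
  white-flowered: 830 × 1/2 = 415
Contribution of purple-flowered: (421 − 415)² / 415 = 0.0867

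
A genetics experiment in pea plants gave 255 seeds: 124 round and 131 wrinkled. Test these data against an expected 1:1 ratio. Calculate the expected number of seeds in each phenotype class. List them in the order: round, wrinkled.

127.5, 127.5

Under the 1:1 hypothesis (Σ ratio = 2, N = 255):
  round: 255 × 1/2 = 127.5
  wrinkled: 255 × 1/2 = 127.5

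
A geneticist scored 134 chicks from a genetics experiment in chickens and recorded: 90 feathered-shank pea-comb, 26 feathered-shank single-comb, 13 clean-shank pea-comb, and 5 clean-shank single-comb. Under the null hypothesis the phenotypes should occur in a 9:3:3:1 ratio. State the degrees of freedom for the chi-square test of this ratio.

3

A goodness-of-fit test with 4 phenotype classes has df = 4 − 1 = 3.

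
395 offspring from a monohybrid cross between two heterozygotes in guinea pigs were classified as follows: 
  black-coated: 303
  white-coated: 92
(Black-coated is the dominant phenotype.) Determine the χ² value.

0.615

For a monohybrid cross between heterozygotes with complete dominance, the expected phenotypic ratio is 3:1.
Expected counts for N = 395 under a 3:1 ratio (total parts = 4):
  black-coated: 395 × 3/4 = 296.25
  white-coated: 395 × 1/4 = 98.75
χ² = Σ (O − E)² / E
  black-coated: (303 − 296.25)² / 296.25 = 0.1538
  white-coated: (92 − 98.75)² / 98.75 = 0.4614
χ² = 0.1538 + 0.4614 = 0.6152 ≈ 0.615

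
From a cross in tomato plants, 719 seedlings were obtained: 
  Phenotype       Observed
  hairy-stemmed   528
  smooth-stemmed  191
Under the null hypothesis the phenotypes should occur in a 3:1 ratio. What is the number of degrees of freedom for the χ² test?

1

A goodness-of-fit test with 2 phenotype classes has df = 2 − 1 = 1.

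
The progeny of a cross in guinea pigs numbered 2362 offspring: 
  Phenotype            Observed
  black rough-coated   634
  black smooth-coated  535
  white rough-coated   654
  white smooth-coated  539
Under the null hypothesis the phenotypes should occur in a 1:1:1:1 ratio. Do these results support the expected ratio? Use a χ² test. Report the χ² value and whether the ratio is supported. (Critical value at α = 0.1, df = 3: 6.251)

19.741; not consistent

Total ratio parts = 4. Expected numbers out of 2362:
  black rough-coated: 2362 × 1/4 = 590.5
  black smooth-coated: 2362 × 1/4 = 590.5
  white rough-coated: 2362 × 1/4 = 590.5
  white smooth-coated: 2362 × 1/4 = 590.5
χ² = Σ (O − E)² / E
  black rough-coated: (634 − 590.5)² / 590.5 = 3.2045
  black smooth-coated: (535 − 590.5)² / 590.5 = 5.2163
  white rough-coated: (654 − 590.5)² / 590.5 = 6.8285
  white smooth-coated: (539 − 590.5)² / 590.5 = 4.4915
χ² = 3.2045 + 5.2163 + 6.8285 + 4.4915 = 19.7408 ≈ 19.741
Degrees of freedom = 4 − 1 = 3; critical value at α = 0.1 is 6.251.
Since 19.741 > 6.251, we reject the null hypothesis — the data do not fit the 1:1:1:1 ratio.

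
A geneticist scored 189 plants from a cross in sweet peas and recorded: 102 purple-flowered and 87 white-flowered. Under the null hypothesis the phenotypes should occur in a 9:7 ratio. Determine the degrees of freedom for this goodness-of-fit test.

1

A goodness-of-fit test with 2 phenotype classes has df = 2 − 1 = 1.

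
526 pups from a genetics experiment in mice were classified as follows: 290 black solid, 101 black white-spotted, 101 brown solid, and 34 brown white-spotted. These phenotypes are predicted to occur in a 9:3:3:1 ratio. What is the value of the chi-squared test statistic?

0.270

Total ratio parts = 16. Expected numbers out of 526:
  black solid: 526 × 9/16 = 295.875
  black white-spotted: 526 × 3/16 = 98.625
  brown solid: 526 × 3/16 = 98.625
  brown white-spotted: 526 × 1/16 = 32.875
χ² = Σ (O − E)² / E
  black solid: (290 − 295.875)² / 295.875 = 0.1167
  black white-spotted: (101 − 98.625)² / 98.625 = 0.0572
  brown solid: (101 − 98.625)² / 98.625 = 0.0572
  brown white-spotted: (34 − 32.875)² / 32.875 = 0.0385
χ² = 0.1167 + 0.0572 + 0.0572 + 0.0385 = 0.2696 ≈ 0.270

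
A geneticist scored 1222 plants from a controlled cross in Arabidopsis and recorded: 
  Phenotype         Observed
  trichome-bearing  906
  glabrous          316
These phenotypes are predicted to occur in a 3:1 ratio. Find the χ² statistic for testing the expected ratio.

0.481

The 3:1 ratio has 4 parts, so with N = 1222 the expected counts are:
  trichome-bearing: 1222 × 3/4 = 916.5
  glabrous: 1222 × 1/4 = 305.5
χ² = Σ (O − E)² / E
  trichome-bearing: (906 − 916.5)² / 916.5 = 0.1203
  glabrous: (316 − 305.5)² / 305.5 = 0.3609
χ² = 0.1203 + 0.3609 = 0.4812 ≈ 0.481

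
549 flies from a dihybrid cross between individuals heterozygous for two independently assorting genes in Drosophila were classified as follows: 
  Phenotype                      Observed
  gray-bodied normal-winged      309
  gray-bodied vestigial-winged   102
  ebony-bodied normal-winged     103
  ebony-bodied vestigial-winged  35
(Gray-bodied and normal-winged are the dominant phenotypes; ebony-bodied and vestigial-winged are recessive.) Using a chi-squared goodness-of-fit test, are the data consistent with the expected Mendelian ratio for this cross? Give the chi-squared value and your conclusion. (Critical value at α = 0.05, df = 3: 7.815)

A dihybrid F₂ with independent assortment and complete dominance at both loci gives a 9:3:3:1 phenotypic ratio.
The 9:3:3:1 ratio has 16 parts, so with N = 549 the expected counts are:
  gray-bodied normal-winged: 549 × 9/16 = 308.8125
  gray-bodied vestigial-winged: 549 × 3/16 = 102.9375
  ebony-bodied normal-winged: 549 × 3/16 = 102.9375
  ebony-bodied vestigial-winged: 549 × 1/16 = 34.3125
χ² = Σ (O − E)² / E
  gray-bodied normal-winged: (309 − 308.8125)² / 308.8125 = 0.0001
  gray-bodied vestigial-winged: (102 − 102.9375)² / 102.9375 = 0.0085
  ebony-bodied normal-winged: (103 − 102.9375)² / 102.9375 = 0.0000
  ebony-bodied vestigial-winged: (35 − 34.3125)² / 34.3125 = 0.0138
χ² = 0.0001 + 0.0085 + 0.0000 + 0.0138 = 0.0224 ≈ 0.022
Degrees of freedom = 4 − 1 = 3; critical value at α = 0.05 is 7.815.
Since 0.022 < 7.815, we fail to reject the null hypothesis — the data are consistent with the 9:3:3:1 ratio.

0.022; consistent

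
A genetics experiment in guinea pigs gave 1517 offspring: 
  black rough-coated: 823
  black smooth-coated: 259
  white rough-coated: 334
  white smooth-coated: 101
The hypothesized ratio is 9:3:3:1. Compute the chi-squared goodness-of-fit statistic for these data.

12.392

Under the 9:3:3:1 hypothesis (Σ ratio = 16, N = 1517):
  black rough-coated: 1517 × 9/16 = 853.3125
  black smooth-coated: 1517 × 3/16 = 284.4375
  white rough-coated: 1517 × 3/16 = 284.4375
  white smooth-coated: 1517 × 1/16 = 94.8125
χ² = Σ (O − E)² / E
  black rough-coated: (823 − 853.3125)² / 853.3125 = 1.0768
  black smooth-coated: (259 − 284.4375)² / 284.4375 = 2.2749
  white rough-coated: (334 − 284.4375)² / 284.4375 = 8.6361
  white smooth-coated: (101 − 94.8125)² / 94.8125 = 0.4038
χ² = 1.0768 + 2.2749 + 8.6361 + 0.4038 = 12.3916 ≈ 12.392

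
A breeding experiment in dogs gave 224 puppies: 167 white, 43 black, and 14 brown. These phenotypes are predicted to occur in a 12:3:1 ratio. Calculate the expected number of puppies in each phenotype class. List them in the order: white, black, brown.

168, 42, 14

The 12:3:1 ratio has 16 parts, so with N = 224 the expected counts are:
  white: 224 × 12/16 = 168
  black: 224 × 3/16 = 42
  brown: 224 × 1/16 = 14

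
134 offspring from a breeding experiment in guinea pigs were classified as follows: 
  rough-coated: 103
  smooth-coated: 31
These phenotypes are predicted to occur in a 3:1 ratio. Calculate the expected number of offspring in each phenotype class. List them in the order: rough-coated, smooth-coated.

The 3:1 ratio has 4 parts, so with N = 134 the expected counts are:
  rough-coated: 134 × 3/4 = 100.5
  smooth-coated: 134 × 1/4 = 33.5

100.5, 33.5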